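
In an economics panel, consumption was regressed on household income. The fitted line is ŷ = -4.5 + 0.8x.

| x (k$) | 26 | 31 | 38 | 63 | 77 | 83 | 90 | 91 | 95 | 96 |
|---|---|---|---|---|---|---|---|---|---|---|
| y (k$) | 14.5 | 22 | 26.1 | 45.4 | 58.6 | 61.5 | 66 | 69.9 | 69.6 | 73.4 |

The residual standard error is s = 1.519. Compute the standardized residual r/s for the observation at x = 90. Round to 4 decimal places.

ŷ = -4.5 + 0.8·90 = 67.5
r = 66 − 67.5 = -1.5
r/s = -1.5 / 1.519 = -0.9875

-0.9875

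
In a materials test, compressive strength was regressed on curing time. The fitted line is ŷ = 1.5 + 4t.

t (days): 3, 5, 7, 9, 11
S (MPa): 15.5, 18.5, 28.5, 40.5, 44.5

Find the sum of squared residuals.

t=3: ŷ = 1.5 + 4·3 = 13.5; e = 15.5 − 13.5 = 2
t=5: ŷ = 1.5 + 4·5 = 21.5; e = 18.5 − 21.5 = -3
t=7: ŷ = 1.5 + 4·7 = 29.5; e = 28.5 − 29.5 = -1
t=9: ŷ = 1.5 + 4·9 = 37.5; e = 40.5 − 37.5 = 3
t=11: ŷ = 1.5 + 4·11 = 45.5; e = 44.5 − 45.5 = -1
SSE = 4 + 9 + 1 + 9 + 1 = 24

SSE = 24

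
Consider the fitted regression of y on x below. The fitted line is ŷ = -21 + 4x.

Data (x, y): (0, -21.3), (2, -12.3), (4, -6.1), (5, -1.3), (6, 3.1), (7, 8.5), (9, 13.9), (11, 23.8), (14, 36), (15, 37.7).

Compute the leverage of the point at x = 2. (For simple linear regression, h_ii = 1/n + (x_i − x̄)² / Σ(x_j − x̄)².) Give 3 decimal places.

h = 0.228

x̄ = (0 + 2 + 4 + 5 + 6 + 7 + 9 + 11 + 14 + 15)/10 = 7.3
Σ(x − x̄)² = 53.29 + 28.09 + 10.89 + 5.29 + 1.69 + 0.09 + 2.89 + 13.69 + 44.89 + 59.29 = 220.1
h = 1/10 + (-5.3)²/220.1 = 0.1 + 0.127624 = 0.228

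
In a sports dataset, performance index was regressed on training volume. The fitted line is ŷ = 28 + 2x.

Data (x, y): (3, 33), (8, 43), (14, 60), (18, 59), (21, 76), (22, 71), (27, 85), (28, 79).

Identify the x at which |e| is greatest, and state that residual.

x=3: ŷ = 28 + 2·3 = 34; e = 33 − 34 = -1
x=8: ŷ = 28 + 2·8 = 44; e = 43 − 44 = -1
x=14: ŷ = 28 + 2·14 = 56; e = 60 − 56 = 4
x=18: ŷ = 28 + 2·18 = 64; e = 59 − 64 = -5
x=21: ŷ = 28 + 2·21 = 70; e = 76 − 70 = 6
x=22: ŷ = 28 + 2·22 = 72; e = 71 − 72 = -1
x=27: ŷ = 28 + 2·27 = 82; e = 85 − 82 = 3
x=28: ŷ = 28 + 2·28 = 84; e = 79 − 84 = -5
Largest |e| is 6 at x = 21, residual 6.

x = 21, e = 6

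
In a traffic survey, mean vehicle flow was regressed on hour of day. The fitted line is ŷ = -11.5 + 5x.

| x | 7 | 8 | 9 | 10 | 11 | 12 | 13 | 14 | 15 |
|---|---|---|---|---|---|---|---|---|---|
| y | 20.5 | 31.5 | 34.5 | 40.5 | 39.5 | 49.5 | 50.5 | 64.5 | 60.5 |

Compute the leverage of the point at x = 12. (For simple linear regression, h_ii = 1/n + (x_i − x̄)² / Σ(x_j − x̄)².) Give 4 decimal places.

x̄ = (7 + 8 + 9 + 10 + 11 + 12 + 13 + 14 + 15)/9 = 11
Σ(x − x̄)² = 16 + 9 + 4 + 1 + 0 + 1 + 4 + 9 + 16 = 60
h = 1/9 + (1)²/60 = 0.111111 + 0.0166667 = 0.1278

h = 0.1278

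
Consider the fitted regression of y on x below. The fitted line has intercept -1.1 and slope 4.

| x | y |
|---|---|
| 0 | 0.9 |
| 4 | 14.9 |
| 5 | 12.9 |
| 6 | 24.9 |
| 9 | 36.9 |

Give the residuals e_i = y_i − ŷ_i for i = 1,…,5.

2, 0, -6, 2, 2

x=0: ŷ = -1.1 + 4·0 = -1.1; e = 0.9 − (-1.1) = 2
x=4: ŷ = -1.1 + 4·4 = 14.9; e = 14.9 − 14.9 = 0
x=5: ŷ = -1.1 + 4·5 = 18.9; e = 12.9 − 18.9 = -6
x=6: ŷ = -1.1 + 4·6 = 22.9; e = 24.9 − 22.9 = 2
x=9: ŷ = -1.1 + 4·9 = 34.9; e = 36.9 − 34.9 = 2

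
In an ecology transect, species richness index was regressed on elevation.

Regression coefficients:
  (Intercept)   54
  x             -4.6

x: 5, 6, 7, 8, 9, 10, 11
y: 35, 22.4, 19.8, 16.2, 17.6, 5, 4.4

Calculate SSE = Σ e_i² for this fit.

SSE = 72

x=5: ŷ = 54 − 4.6·5 = 31; e = 35 − 31 = 4
x=6: ŷ = 54 − 4.6·6 = 26.4; e = 22.4 − 26.4 = -4
x=7: ŷ = 54 − 4.6·7 = 21.8; e = 19.8 − 21.8 = -2
x=8: ŷ = 54 − 4.6·8 = 17.2; e = 16.2 − 17.2 = -1
x=9: ŷ = 54 − 4.6·9 = 12.6; e = 17.6 − 12.6 = 5
x=10: ŷ = 54 − 4.6·10 = 8; e = 5 − 8 = -3
x=11: ŷ = 54 − 4.6·11 = 3.4; e = 4.4 − 3.4 = 1
SSE = 16 + 16 + 4 + 1 + 25 + 9 + 1 = 72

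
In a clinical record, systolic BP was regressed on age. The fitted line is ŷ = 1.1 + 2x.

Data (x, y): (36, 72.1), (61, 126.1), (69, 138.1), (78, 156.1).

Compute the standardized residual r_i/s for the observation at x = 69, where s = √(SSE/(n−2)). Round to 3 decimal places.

-0.408

x=36: ŷ = 1.1 + 2·36 = 73.1; r = 72.1 − 73.1 = -1
x=61: ŷ = 1.1 + 2·61 = 123.1; r = 126.1 − 123.1 = 3
x=69: ŷ = 1.1 + 2·69 = 139.1; r = 138.1 − 139.1 = -1
x=78: ŷ = 1.1 + 2·78 = 157.1; r = 156.1 − 157.1 = -1
SSE = 1 + 9 + 1 + 1 = 12
s = √(12/2) = 2.44949
r/s = -1 / 2.44949 = -0.408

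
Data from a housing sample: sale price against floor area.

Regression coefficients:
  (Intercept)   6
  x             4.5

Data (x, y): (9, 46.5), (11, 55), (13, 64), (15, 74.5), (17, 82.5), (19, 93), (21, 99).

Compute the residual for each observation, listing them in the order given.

x=9: ŷ = 6 + 4.5·9 = 46.5; e = 46.5 − 46.5 = 0
x=11: ŷ = 6 + 4.5·11 = 55.5; e = 55 − 55.5 = -0.5
x=13: ŷ = 6 + 4.5·13 = 64.5; e = 64 − 64.5 = -0.5
x=15: ŷ = 6 + 4.5·15 = 73.5; e = 74.5 − 73.5 = 1
x=17: ŷ = 6 + 4.5·17 = 82.5; e = 82.5 − 82.5 = 0
x=19: ŷ = 6 + 4.5·19 = 91.5; e = 93 − 91.5 = 1.5
x=21: ŷ = 6 + 4.5·21 = 100.5; e = 99 − 100.5 = -1.5

0, -0.5, -0.5, 1, 0, 1.5, -1.5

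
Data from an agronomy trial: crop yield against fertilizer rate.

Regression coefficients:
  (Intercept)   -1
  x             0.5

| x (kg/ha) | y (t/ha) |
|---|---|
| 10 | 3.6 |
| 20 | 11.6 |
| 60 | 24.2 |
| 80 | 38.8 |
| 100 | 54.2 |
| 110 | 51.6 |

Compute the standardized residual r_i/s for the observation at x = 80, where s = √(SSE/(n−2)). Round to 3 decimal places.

x=10: ŷ = -1 + 0.5·10 = 4; r = 3.6 − 4 = -0.4
x=20: ŷ = -1 + 0.5·20 = 9; r = 11.6 − 9 = 2.6
x=60: ŷ = -1 + 0.5·60 = 29; r = 24.2 − 29 = -4.8
x=80: ŷ = -1 + 0.5·80 = 39; r = 38.8 − 39 = -0.2
x=100: ŷ = -1 + 0.5·100 = 49; r = 54.2 − 49 = 5.2
x=110: ŷ = -1 + 0.5·110 = 54; r = 51.6 − 54 = -2.4
SSE = 0.16 + 6.76 + 23.04 + 0.04 + 27.04 + 5.76 = 62.8
s = √(62.8/4) = 3.96232
r/s = -0.2 / 3.96232 = -0.050

-0.050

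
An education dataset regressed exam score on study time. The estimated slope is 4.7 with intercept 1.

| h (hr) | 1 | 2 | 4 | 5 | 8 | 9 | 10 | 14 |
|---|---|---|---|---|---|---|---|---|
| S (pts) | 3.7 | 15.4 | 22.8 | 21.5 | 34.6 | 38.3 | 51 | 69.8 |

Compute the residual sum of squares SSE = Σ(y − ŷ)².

h=1: Ŝ = 1 + 4.7·1 = 5.7; r = 3.7 − 5.7 = -2
h=2: Ŝ = 1 + 4.7·2 = 10.4; r = 15.4 − 10.4 = 5
h=4: Ŝ = 1 + 4.7·4 = 19.8; r = 22.8 − 19.8 = 3
h=5: Ŝ = 1 + 4.7·5 = 24.5; r = 21.5 − 24.5 = -3
h=8: Ŝ = 1 + 4.7·8 = 38.6; r = 34.6 − 38.6 = -4
h=9: Ŝ = 1 + 4.7·9 = 43.3; r = 38.3 − 43.3 = -5
h=10: Ŝ = 1 + 4.7·10 = 48; r = 51 − 48 = 3
h=14: Ŝ = 1 + 4.7·14 = 66.8; r = 69.8 − 66.8 = 3
SSE = 4 + 25 + 9 + 9 + 16 + 25 + 9 + 9 = 106

SSE = 106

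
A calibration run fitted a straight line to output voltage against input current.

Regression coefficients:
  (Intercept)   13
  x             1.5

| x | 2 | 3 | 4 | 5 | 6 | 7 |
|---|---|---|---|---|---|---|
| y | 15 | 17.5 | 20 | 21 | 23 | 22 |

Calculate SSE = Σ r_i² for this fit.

x=2: ŷ = 13 + 1.5·2 = 16; r = 15 − 16 = -1
x=3: ŷ = 13 + 1.5·3 = 17.5; r = 17.5 − 17.5 = 0
x=4: ŷ = 13 + 1.5·4 = 19; r = 20 − 19 = 1
x=5: ŷ = 13 + 1.5·5 = 20.5; r = 21 − 20.5 = 0.5
x=6: ŷ = 13 + 1.5·6 = 22; r = 23 − 22 = 1
x=7: ŷ = 13 + 1.5·7 = 23.5; r = 22 − 23.5 = -1.5
SSE = 1 + 0 + 1 + 0.25 + 1 + 2.25 = 5.5

SSE = 5.5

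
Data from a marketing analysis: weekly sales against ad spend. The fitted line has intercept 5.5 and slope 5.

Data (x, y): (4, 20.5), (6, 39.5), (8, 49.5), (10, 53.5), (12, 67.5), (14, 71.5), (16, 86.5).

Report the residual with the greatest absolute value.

r = -5

x=4: ŷ = 5.5 + 5·4 = 25.5; r = 20.5 − 25.5 = -5
x=6: ŷ = 5.5 + 5·6 = 35.5; r = 39.5 − 35.5 = 4
x=8: ŷ = 5.5 + 5·8 = 45.5; r = 49.5 − 45.5 = 4
x=10: ŷ = 5.5 + 5·10 = 55.5; r = 53.5 − 55.5 = -2
x=12: ŷ = 5.5 + 5·12 = 65.5; r = 67.5 − 65.5 = 2
x=14: ŷ = 5.5 + 5·14 = 75.5; r = 71.5 − 75.5 = -4
x=16: ŷ = 5.5 + 5·16 = 85.5; r = 86.5 − 85.5 = 1
Largest |r| is 5 at x = 4, residual -5.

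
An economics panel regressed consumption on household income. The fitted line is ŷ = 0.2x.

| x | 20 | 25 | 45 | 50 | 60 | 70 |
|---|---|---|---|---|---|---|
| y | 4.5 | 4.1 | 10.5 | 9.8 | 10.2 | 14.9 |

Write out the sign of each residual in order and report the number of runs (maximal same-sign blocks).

5 runs

x=20: ŷ = 0.2·20 = 4; r = 4.5 − 4 = 0.5
x=25: ŷ = 0.2·25 = 5; r = 4.1 − 5 = -0.9
x=45: ŷ = 0.2·45 = 9; r = 10.5 − 9 = 1.5
x=50: ŷ = 0.2·50 = 10; r = 9.8 − 10 = -0.2
x=60: ŷ = 0.2·60 = 12; r = 10.2 − 12 = -1.8
x=70: ŷ = 0.2·70 = 14; r = 14.9 − 14 = 0.9
Signs: + − + − − +
Runs: +×1, −×1, +×1, −×2, +×1 → 5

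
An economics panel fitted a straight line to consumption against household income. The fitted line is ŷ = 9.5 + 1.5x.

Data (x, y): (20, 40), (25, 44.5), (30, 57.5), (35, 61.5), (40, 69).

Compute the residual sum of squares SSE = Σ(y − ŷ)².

SSE = 16

x=20: ŷ = 9.5 + 1.5·20 = 39.5; r = 40 − 39.5 = 0.5
x=25: ŷ = 9.5 + 1.5·25 = 47; r = 44.5 − 47 = -2.5
x=30: ŷ = 9.5 + 1.5·30 = 54.5; r = 57.5 − 54.5 = 3
x=35: ŷ = 9.5 + 1.5·35 = 62; r = 61.5 − 62 = -0.5
x=40: ŷ = 9.5 + 1.5·40 = 69.5; r = 69 − 69.5 = -0.5
SSE = 0.25 + 6.25 + 9 + 0.25 + 0.25 = 16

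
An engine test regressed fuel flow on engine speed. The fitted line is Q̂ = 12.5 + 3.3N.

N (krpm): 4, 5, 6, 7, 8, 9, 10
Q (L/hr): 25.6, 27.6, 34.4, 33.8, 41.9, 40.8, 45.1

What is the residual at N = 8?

Q̂ = 12.5 + 3.3·8 = 38.9
e = 41.9 − 38.9 = 3

e = 3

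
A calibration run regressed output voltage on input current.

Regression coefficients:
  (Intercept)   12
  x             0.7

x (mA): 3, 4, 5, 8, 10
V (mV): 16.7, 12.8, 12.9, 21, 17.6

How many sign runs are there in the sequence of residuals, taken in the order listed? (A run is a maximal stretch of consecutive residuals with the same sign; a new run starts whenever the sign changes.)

x=3: ŷ = 12 + 0.7·3 = 14.1; e = 16.7 − 14.1 = 2.6
x=4: ŷ = 12 + 0.7·4 = 14.8; e = 12.8 − 14.8 = -2
x=5: ŷ = 12 + 0.7·5 = 15.5; e = 12.9 − 15.5 = -2.6
x=8: ŷ = 12 + 0.7·8 = 17.6; e = 21 − 17.6 = 3.4
x=10: ŷ = 12 + 0.7·10 = 19; e = 17.6 − 19 = -1.4
Signs: + − − + −
Runs: +×1, −×2, +×1, −×1 → 4

4 runs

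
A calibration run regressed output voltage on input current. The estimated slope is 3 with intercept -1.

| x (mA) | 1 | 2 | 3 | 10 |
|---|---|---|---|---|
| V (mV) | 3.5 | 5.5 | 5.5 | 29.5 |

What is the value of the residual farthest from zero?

r = -2.5

x=1: V̂ = -1 + 3·1 = 2; r = 3.5 − 2 = 1.5
x=2: V̂ = -1 + 3·2 = 5; r = 5.5 − 5 = 0.5
x=3: V̂ = -1 + 3·3 = 8; r = 5.5 − 8 = -2.5
x=10: V̂ = -1 + 3·10 = 29; r = 29.5 − 29 = 0.5
Largest |r| is 2.5 at x = 3, residual -2.5.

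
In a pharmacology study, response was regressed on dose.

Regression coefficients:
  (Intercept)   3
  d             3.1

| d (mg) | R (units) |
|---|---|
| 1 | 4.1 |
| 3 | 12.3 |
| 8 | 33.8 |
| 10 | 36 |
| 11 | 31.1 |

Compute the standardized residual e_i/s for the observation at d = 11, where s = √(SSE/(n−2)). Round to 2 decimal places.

-1.16

d=1: R̂ = 3 + 3.1·1 = 6.1; e = 4.1 − 6.1 = -2
d=3: R̂ = 3 + 3.1·3 = 12.3; e = 12.3 − 12.3 = 0
d=8: R̂ = 3 + 3.1·8 = 27.8; e = 33.8 − 27.8 = 6
d=10: R̂ = 3 + 3.1·10 = 34; e = 36 − 34 = 2
d=11: R̂ = 3 + 3.1·11 = 37.1; e = 31.1 − 37.1 = -6
SSE = 4 + 0 + 36 + 4 + 36 = 80
s = √(80/3) = 5.16398
e/s = -6 / 5.16398 = -1.16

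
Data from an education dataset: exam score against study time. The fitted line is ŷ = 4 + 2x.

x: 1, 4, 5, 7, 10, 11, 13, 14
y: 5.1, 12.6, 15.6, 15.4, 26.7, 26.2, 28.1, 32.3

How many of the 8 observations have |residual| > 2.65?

1

x=1: ŷ = 4 + 2·1 = 6; e = 5.1 − 6 = -0.9
x=4: ŷ = 4 + 2·4 = 12; e = 12.6 − 12 = 0.6
x=5: ŷ = 4 + 2·5 = 14; e = 15.6 − 14 = 1.6
x=7: ŷ = 4 + 2·7 = 18; e = 15.4 − 18 = -2.6
x=10: ŷ = 4 + 2·10 = 24; e = 26.7 − 24 = 2.7
x=11: ŷ = 4 + 2·11 = 26; e = 26.2 − 26 = 0.2
x=13: ŷ = 4 + 2·13 = 30; e = 28.1 − 30 = -1.9
x=14: ŷ = 4 + 2·14 = 32; e = 32.3 − 32 = 0.3
|e| > 2.65: x=10 (|e|=2.7) → 1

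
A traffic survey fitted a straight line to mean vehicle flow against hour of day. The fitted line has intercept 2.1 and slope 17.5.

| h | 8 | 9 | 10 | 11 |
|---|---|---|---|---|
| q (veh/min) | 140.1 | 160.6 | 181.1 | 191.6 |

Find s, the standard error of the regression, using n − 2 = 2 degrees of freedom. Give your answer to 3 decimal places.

s = 3.873

h=8: q̂ = 2.1 + 17.5·8 = 142.1; e = 140.1 − 142.1 = -2
h=9: q̂ = 2.1 + 17.5·9 = 159.6; e = 160.6 − 159.6 = 1
h=10: q̂ = 2.1 + 17.5·10 = 177.1; e = 181.1 − 177.1 = 4
h=11: q̂ = 2.1 + 17.5·11 = 194.6; e = 191.6 − 194.6 = -3
SSE = 4 + 1 + 16 + 9 = 30
s = √(30/2) = √15 ≈ 3.873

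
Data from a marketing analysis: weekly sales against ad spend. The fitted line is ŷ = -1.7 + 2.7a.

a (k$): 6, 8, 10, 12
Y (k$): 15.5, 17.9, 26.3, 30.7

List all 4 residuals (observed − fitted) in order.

a=6: ŷ = -1.7 + 2.7·6 = 14.5; e = 15.5 − 14.5 = 1
a=8: ŷ = -1.7 + 2.7·8 = 19.9; e = 17.9 − 19.9 = -2
a=10: ŷ = -1.7 + 2.7·10 = 25.3; e = 26.3 − 25.3 = 1
a=12: ŷ = -1.7 + 2.7·12 = 30.7; e = 30.7 − 30.7 = 0

1, -2, 1, 0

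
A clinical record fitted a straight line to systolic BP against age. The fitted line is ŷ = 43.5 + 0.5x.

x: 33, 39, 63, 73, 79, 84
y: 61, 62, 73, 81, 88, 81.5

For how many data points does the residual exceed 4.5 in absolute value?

1

x=33: ŷ = 43.5 + 0.5·33 = 60; e = 61 − 60 = 1
x=39: ŷ = 43.5 + 0.5·39 = 63; e = 62 − 63 = -1
x=63: ŷ = 43.5 + 0.5·63 = 75; e = 73 − 75 = -2
x=73: ŷ = 43.5 + 0.5·73 = 80; e = 81 − 80 = 1
x=79: ŷ = 43.5 + 0.5·79 = 83; e = 88 − 83 = 5
x=84: ŷ = 43.5 + 0.5·84 = 85.5; e = 81.5 − 85.5 = -4
|e| > 4.5: x=79 (|e|=5) → 1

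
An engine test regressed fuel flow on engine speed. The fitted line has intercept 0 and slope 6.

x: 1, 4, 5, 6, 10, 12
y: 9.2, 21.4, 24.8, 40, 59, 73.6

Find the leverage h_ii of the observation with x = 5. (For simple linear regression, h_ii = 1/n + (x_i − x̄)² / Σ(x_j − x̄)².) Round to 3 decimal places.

x̄ = (1 + 4 + 5 + 6 + 10 + 12)/6 = 6.33333
Σ(x − x̄)² = 28.4444 + 5.44444 + 1.77778 + 0.111111 + 13.4444 + 32.1111 = 81.3333
h = 1/6 + (-1.33333)²/81.3333 = 0.166667 + 0.0218579 = 0.189

h = 0.189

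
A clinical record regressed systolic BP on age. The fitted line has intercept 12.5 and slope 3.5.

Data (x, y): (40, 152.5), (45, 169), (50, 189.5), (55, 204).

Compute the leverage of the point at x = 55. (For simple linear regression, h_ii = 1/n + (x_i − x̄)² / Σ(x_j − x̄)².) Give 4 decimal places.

h = 0.7000

x̄ = (40 + 45 + 50 + 55)/4 = 47.5
Σ(x − x̄)² = 56.25 + 6.25 + 6.25 + 56.25 = 125
h = 1/4 + (7.5)²/125 = 0.25 + 0.45 = 0.7000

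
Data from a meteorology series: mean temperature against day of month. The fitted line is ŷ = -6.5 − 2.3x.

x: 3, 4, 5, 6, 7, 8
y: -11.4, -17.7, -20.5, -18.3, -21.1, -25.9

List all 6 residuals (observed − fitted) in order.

x=3: ŷ = -6.5 − 2.3·3 = -13.4; e = -11.4 − (-13.4) = 2
x=4: ŷ = -6.5 − 2.3·4 = -15.7; e = -17.7 − (-15.7) = -2
x=5: ŷ = -6.5 − 2.3·5 = -18; e = -20.5 − (-18) = -2.5
x=6: ŷ = -6.5 − 2.3·6 = -20.3; e = -18.3 − (-20.3) = 2
x=7: ŷ = -6.5 − 2.3·7 = -22.6; e = -21.1 − (-22.6) = 1.5
x=8: ŷ = -6.5 − 2.3·8 = -24.9; e = -25.9 − (-24.9) = -1

2, -2, -2.5, 2, 1.5, -1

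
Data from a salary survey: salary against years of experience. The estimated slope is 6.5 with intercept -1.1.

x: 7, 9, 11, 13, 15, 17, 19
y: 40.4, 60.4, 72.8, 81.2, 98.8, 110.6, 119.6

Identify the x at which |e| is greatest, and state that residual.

x=7: ŷ = -1.1 + 6.5·7 = 44.4; e = 40.4 − 44.4 = -4
x=9: ŷ = -1.1 + 6.5·9 = 57.4; e = 60.4 − 57.4 = 3
x=11: ŷ = -1.1 + 6.5·11 = 70.4; e = 72.8 − 70.4 = 2.4
x=13: ŷ = -1.1 + 6.5·13 = 83.4; e = 81.2 − 83.4 = -2.2
x=15: ŷ = -1.1 + 6.5·15 = 96.4; e = 98.8 − 96.4 = 2.4
x=17: ŷ = -1.1 + 6.5·17 = 109.4; e = 110.6 − 109.4 = 1.2
x=19: ŷ = -1.1 + 6.5·19 = 122.4; e = 119.6 − 122.4 = -2.8
Largest |e| is 4 at x = 7, residual -4.

x = 7, e = -4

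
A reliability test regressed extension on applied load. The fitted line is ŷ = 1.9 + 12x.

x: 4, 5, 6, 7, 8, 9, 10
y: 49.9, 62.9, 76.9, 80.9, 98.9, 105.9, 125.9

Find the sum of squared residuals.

SSE = 68

x=4: ŷ = 1.9 + 12·4 = 49.9; e = 49.9 − 49.9 = 0
x=5: ŷ = 1.9 + 12·5 = 61.9; e = 62.9 − 61.9 = 1
x=6: ŷ = 1.9 + 12·6 = 73.9; e = 76.9 − 73.9 = 3
x=7: ŷ = 1.9 + 12·7 = 85.9; e = 80.9 − 85.9 = -5
x=8: ŷ = 1.9 + 12·8 = 97.9; e = 98.9 − 97.9 = 1
x=9: ŷ = 1.9 + 12·9 = 109.9; e = 105.9 − 109.9 = -4
x=10: ŷ = 1.9 + 12·10 = 121.9; e = 125.9 − 121.9 = 4
SSE = 0 + 1 + 9 + 25 + 1 + 16 + 16 = 68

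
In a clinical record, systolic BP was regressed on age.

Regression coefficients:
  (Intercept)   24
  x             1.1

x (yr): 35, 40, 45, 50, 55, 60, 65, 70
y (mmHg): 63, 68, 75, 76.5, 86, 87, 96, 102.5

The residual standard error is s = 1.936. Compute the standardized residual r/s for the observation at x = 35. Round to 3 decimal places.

0.258

ŷ = 24 + 1.1·35 = 62.5
r = 63 − 62.5 = 0.5
r/s = 0.5 / 1.936 = 0.258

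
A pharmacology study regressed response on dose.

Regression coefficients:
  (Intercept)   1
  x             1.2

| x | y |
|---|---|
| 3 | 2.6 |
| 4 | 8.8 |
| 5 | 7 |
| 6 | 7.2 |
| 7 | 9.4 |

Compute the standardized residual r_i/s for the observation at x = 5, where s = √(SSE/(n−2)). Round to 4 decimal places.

x=3: ŷ = 1 + 1.2·3 = 4.6; r = 2.6 − 4.6 = -2
x=4: ŷ = 1 + 1.2·4 = 5.8; r = 8.8 − 5.8 = 3
x=5: ŷ = 1 + 1.2·5 = 7; r = 7 − 7 = 0
x=6: ŷ = 1 + 1.2·6 = 8.2; r = 7.2 − 8.2 = -1
x=7: ŷ = 1 + 1.2·7 = 9.4; r = 9.4 − 9.4 = 0
SSE = 4 + 9 + 0 + 1 + 0 = 14
s = √(14/3) = 2.16025
r/s = 0 / 2.16025 = 0.0000

0.0000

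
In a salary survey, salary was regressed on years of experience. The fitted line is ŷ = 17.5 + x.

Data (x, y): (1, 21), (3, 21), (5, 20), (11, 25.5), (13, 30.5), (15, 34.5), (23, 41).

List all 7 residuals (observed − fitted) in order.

2.5, 0.5, -2.5, -3, 0, 2, 0.5

x=1: ŷ = 17.5 + 1 = 18.5; r = 21 − 18.5 = 2.5
x=3: ŷ = 17.5 + 3 = 20.5; r = 21 − 20.5 = 0.5
x=5: ŷ = 17.5 + 5 = 22.5; r = 20 − 22.5 = -2.5
x=11: ŷ = 17.5 + 11 = 28.5; r = 25.5 − 28.5 = -3
x=13: ŷ = 17.5 + 13 = 30.5; r = 30.5 − 30.5 = 0
x=15: ŷ = 17.5 + 15 = 32.5; r = 34.5 − 32.5 = 2
x=23: ŷ = 17.5 + 23 = 40.5; r = 41 − 40.5 = 0.5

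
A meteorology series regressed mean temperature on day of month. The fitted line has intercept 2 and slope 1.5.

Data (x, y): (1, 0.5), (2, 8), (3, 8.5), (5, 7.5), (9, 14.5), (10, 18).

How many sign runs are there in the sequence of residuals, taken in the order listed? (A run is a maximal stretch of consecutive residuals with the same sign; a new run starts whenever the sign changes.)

4 runs

x=1: ŷ = 2 + 1.5·1 = 3.5; r = 0.5 − 3.5 = -3
x=2: ŷ = 2 + 1.5·2 = 5; r = 8 − 5 = 3
x=3: ŷ = 2 + 1.5·3 = 6.5; r = 8.5 − 6.5 = 2
x=5: ŷ = 2 + 1.5·5 = 9.5; r = 7.5 − 9.5 = -2
x=9: ŷ = 2 + 1.5·9 = 15.5; r = 14.5 − 15.5 = -1
x=10: ŷ = 2 + 1.5·10 = 17; r = 18 − 17 = 1
Signs: − + + − − +
Runs: −×1, +×2, −×2, +×1 → 4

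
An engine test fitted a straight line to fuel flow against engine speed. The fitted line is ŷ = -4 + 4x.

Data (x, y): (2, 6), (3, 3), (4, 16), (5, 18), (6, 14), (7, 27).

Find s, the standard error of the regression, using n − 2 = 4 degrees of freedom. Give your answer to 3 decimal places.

s = 4.848

x=2: ŷ = -4 + 4·2 = 4; e = 6 − 4 = 2
x=3: ŷ = -4 + 4·3 = 8; e = 3 − 8 = -5
x=4: ŷ = -4 + 4·4 = 12; e = 16 − 12 = 4
x=5: ŷ = -4 + 4·5 = 16; e = 18 − 16 = 2
x=6: ŷ = -4 + 4·6 = 20; e = 14 − 20 = -6
x=7: ŷ = -4 + 4·7 = 24; e = 27 − 24 = 3
SSE = 4 + 25 + 16 + 4 + 36 + 9 = 94
s = √(94/4) = √23.5 ≈ 4.848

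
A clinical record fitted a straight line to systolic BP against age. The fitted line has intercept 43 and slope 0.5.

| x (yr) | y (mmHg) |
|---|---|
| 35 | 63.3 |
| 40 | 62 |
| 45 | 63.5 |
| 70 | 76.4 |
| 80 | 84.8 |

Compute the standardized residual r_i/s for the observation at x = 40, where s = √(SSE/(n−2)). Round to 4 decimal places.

x=35: ŷ = 43 + 0.5·35 = 60.5; r = 63.3 − 60.5 = 2.8
x=40: ŷ = 43 + 0.5·40 = 63; r = 62 − 63 = -1
x=45: ŷ = 43 + 0.5·45 = 65.5; r = 63.5 − 65.5 = -2
x=70: ŷ = 43 + 0.5·70 = 78; r = 76.4 − 78 = -1.6
x=80: ŷ = 43 + 0.5·80 = 83; r = 84.8 − 83 = 1.8
SSE = 7.84 + 1 + 4 + 2.56 + 3.24 = 18.64
s = √(18.64/3) = 2.49266
r/s = -1 / 2.49266 = -0.4012

-0.4012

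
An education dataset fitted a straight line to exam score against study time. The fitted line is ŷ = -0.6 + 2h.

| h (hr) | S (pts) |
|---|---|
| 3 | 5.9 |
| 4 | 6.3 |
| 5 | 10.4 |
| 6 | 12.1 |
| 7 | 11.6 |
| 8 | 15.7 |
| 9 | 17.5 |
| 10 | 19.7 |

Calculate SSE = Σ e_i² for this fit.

h=3: ŷ = -0.6 + 2·3 = 5.4; e = 5.9 − 5.4 = 0.5
h=4: ŷ = -0.6 + 2·4 = 7.4; e = 6.3 − 7.4 = -1.1
h=5: ŷ = -0.6 + 2·5 = 9.4; e = 10.4 − 9.4 = 1
h=6: ŷ = -0.6 + 2·6 = 11.4; e = 12.1 − 11.4 = 0.7
h=7: ŷ = -0.6 + 2·7 = 13.4; e = 11.6 − 13.4 = -1.8
h=8: ŷ = -0.6 + 2·8 = 15.4; e = 15.7 − 15.4 = 0.3
h=9: ŷ = -0.6 + 2·9 = 17.4; e = 17.5 − 17.4 = 0.1
h=10: ŷ = -0.6 + 2·10 = 19.4; e = 19.7 − 19.4 = 0.3
SSE = 0.25 + 1.21 + 1 + 0.49 + 3.24 + 0.09 + 0.01 + 0.09 = 6.38

SSE = 6.38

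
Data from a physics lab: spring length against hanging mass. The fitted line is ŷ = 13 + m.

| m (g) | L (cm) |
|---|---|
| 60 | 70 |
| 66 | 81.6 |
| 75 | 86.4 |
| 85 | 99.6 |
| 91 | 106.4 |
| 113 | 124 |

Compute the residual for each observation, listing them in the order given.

-3, 2.6, -1.6, 1.6, 2.4, -2

m=60: ŷ = 13 + 60 = 73; e = 70 − 73 = -3
m=66: ŷ = 13 + 66 = 79; e = 81.6 − 79 = 2.6
m=75: ŷ = 13 + 75 = 88; e = 86.4 − 88 = -1.6
m=85: ŷ = 13 + 85 = 98; e = 99.6 − 98 = 1.6
m=91: ŷ = 13 + 91 = 104; e = 106.4 − 104 = 2.4
m=113: ŷ = 13 + 113 = 126; e = 124 − 126 = -2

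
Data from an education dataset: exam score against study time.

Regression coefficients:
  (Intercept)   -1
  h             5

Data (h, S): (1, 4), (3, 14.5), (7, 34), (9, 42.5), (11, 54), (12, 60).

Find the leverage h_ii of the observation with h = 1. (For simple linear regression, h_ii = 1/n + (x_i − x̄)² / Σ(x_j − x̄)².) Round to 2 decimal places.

h = 0.56

h̄ = (1 + 3 + 7 + 9 + 11 + 12)/6 = 7.16667
Σ(h − h̄)² = 38.0278 + 17.3611 + 0.0277778 + 3.36111 + 14.6944 + 23.3611 = 96.8333
h = 1/6 + (-6.16667)²/96.8333 = 0.166667 + 0.392714 = 0.56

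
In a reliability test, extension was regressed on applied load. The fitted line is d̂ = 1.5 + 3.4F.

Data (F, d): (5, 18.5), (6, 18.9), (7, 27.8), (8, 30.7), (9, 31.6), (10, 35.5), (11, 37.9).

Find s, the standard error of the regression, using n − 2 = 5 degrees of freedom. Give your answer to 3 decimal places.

F=5: d̂ = 1.5 + 3.4·5 = 18.5; r = 18.5 − 18.5 = 0
F=6: d̂ = 1.5 + 3.4·6 = 21.9; r = 18.9 − 21.9 = -3
F=7: d̂ = 1.5 + 3.4·7 = 25.3; r = 27.8 − 25.3 = 2.5
F=8: d̂ = 1.5 + 3.4·8 = 28.7; r = 30.7 − 28.7 = 2
F=9: d̂ = 1.5 + 3.4·9 = 32.1; r = 31.6 − 32.1 = -0.5
F=10: d̂ = 1.5 + 3.4·10 = 35.5; r = 35.5 − 35.5 = 0
F=11: d̂ = 1.5 + 3.4·11 = 38.9; r = 37.9 − 38.9 = -1
SSE = 0 + 9 + 6.25 + 4 + 0.25 + 0 + 1 = 20.5
s = √(20.5/5) = √4.1 ≈ 2.025

s = 2.025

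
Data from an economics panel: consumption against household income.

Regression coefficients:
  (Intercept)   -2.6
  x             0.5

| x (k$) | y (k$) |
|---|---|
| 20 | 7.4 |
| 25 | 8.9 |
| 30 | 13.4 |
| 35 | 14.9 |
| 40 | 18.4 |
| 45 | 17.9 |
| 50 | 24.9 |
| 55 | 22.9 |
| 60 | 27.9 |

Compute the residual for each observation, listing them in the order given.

0, -1, 1, 0, 1, -2, 2.5, -2, 0.5

x=20: ŷ = -2.6 + 0.5·20 = 7.4; e = 7.4 − 7.4 = 0
x=25: ŷ = -2.6 + 0.5·25 = 9.9; e = 8.9 − 9.9 = -1
x=30: ŷ = -2.6 + 0.5·30 = 12.4; e = 13.4 − 12.4 = 1
x=35: ŷ = -2.6 + 0.5·35 = 14.9; e = 14.9 − 14.9 = 0
x=40: ŷ = -2.6 + 0.5·40 = 17.4; e = 18.4 − 17.4 = 1
x=45: ŷ = -2.6 + 0.5·45 = 19.9; e = 17.9 − 19.9 = -2
x=50: ŷ = -2.6 + 0.5·50 = 22.4; e = 24.9 − 22.4 = 2.5
x=55: ŷ = -2.6 + 0.5·55 = 24.9; e = 22.9 − 24.9 = -2
x=60: ŷ = -2.6 + 0.5·60 = 27.4; e = 27.9 − 27.4 = 0.5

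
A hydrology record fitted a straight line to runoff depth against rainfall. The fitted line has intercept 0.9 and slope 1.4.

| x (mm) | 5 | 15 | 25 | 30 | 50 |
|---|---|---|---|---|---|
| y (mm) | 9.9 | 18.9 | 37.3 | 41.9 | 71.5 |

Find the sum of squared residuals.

SSE = 16.32

x=5: ŷ = 0.9 + 1.4·5 = 7.9; r = 9.9 − 7.9 = 2
x=15: ŷ = 0.9 + 1.4·15 = 21.9; r = 18.9 − 21.9 = -3
x=25: ŷ = 0.9 + 1.4·25 = 35.9; r = 37.3 − 35.9 = 1.4
x=30: ŷ = 0.9 + 1.4·30 = 42.9; r = 41.9 − 42.9 = -1
x=50: ŷ = 0.9 + 1.4·50 = 70.9; r = 71.5 − 70.9 = 0.6
SSE = 4 + 9 + 1.96 + 1 + 0.36 = 16.32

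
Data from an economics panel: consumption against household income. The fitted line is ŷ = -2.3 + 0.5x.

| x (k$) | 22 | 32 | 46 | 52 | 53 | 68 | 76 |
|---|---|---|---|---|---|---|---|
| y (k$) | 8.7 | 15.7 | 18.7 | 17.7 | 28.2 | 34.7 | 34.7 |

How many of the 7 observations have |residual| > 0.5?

6

x=22: ŷ = -2.3 + 0.5·22 = 8.7; e = 8.7 − 8.7 = 0
x=32: ŷ = -2.3 + 0.5·32 = 13.7; e = 15.7 − 13.7 = 2
x=46: ŷ = -2.3 + 0.5·46 = 20.7; e = 18.7 − 20.7 = -2
x=52: ŷ = -2.3 + 0.5·52 = 23.7; e = 17.7 − 23.7 = -6
x=53: ŷ = -2.3 + 0.5·53 = 24.2; e = 28.2 − 24.2 = 4
x=68: ŷ = -2.3 + 0.5·68 = 31.7; e = 34.7 − 31.7 = 3
x=76: ŷ = -2.3 + 0.5·76 = 35.7; e = 34.7 − 35.7 = -1
|e| > 0.5: x=32 (|e|=2), x=46 (|e|=2), x=52 (|e|=6), x=53 (|e|=4), x=68 (|e|=3), x=76 (|e|=1) → 6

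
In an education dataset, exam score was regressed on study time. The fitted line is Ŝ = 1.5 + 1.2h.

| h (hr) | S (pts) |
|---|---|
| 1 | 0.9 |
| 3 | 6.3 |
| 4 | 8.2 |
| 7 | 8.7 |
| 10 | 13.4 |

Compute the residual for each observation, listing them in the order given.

h=1: Ŝ = 1.5 + 1.2·1 = 2.7; r = 0.9 − 2.7 = -1.8
h=3: Ŝ = 1.5 + 1.2·3 = 5.1; r = 6.3 − 5.1 = 1.2
h=4: Ŝ = 1.5 + 1.2·4 = 6.3; r = 8.2 − 6.3 = 1.9
h=7: Ŝ = 1.5 + 1.2·7 = 9.9; r = 8.7 − 9.9 = -1.2
h=10: Ŝ = 1.5 + 1.2·10 = 13.5; r = 13.4 − 13.5 = -0.1

-1.8, 1.2, 1.9, -1.2, -0.1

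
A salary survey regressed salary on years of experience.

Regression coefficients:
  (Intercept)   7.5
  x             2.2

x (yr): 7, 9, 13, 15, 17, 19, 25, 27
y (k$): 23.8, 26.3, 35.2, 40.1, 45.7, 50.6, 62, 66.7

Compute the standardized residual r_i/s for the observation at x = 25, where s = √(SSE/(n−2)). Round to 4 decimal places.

-0.5270

x=7: ŷ = 7.5 + 2.2·7 = 22.9; r = 23.8 − 22.9 = 0.9
x=9: ŷ = 7.5 + 2.2·9 = 27.3; r = 26.3 − 27.3 = -1
x=13: ŷ = 7.5 + 2.2·13 = 36.1; r = 35.2 − 36.1 = -0.9
x=15: ŷ = 7.5 + 2.2·15 = 40.5; r = 40.1 − 40.5 = -0.4
x=17: ŷ = 7.5 + 2.2·17 = 44.9; r = 45.7 − 44.9 = 0.8
x=19: ŷ = 7.5 + 2.2·19 = 49.3; r = 50.6 − 49.3 = 1.3
x=25: ŷ = 7.5 + 2.2·25 = 62.5; r = 62 − 62.5 = -0.5
x=27: ŷ = 7.5 + 2.2·27 = 66.9; r = 66.7 − 66.9 = -0.2
SSE = 0.81 + 1 + 0.81 + 0.16 + 0.64 + 1.69 + 0.25 + 0.04 = 5.4
s = √(5.4/6) = 0.948683
r/s = -0.5 / 0.948683 = -0.5270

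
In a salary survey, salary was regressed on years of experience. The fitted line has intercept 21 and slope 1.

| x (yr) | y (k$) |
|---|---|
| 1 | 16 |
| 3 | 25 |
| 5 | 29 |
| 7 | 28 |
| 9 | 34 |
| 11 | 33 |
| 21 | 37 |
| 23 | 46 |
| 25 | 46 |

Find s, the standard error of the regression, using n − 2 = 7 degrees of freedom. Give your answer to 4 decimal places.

s = 3.6253

x=1: ŷ = 21 + 1 = 22; e = 16 − 22 = -6
x=3: ŷ = 21 + 3 = 24; e = 25 − 24 = 1
x=5: ŷ = 21 + 5 = 26; e = 29 − 26 = 3
x=7: ŷ = 21 + 7 = 28; e = 28 − 28 = 0
x=9: ŷ = 21 + 9 = 30; e = 34 − 30 = 4
x=11: ŷ = 21 + 11 = 32; e = 33 − 32 = 1
x=21: ŷ = 21 + 21 = 42; e = 37 − 42 = -5
x=23: ŷ = 21 + 23 = 44; e = 46 − 44 = 2
x=25: ŷ = 21 + 25 = 46; e = 46 − 46 = 0
SSE = 36 + 1 + 9 + 0 + 16 + 1 + 25 + 4 + 0 = 92
s = √(92/7) = √13.1429 ≈ 3.6253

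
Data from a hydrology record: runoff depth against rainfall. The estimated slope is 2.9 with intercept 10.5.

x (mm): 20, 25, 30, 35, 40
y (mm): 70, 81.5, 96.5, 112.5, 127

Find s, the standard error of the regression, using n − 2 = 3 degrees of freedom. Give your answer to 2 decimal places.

x=20: ŷ = 10.5 + 2.9·20 = 68.5; e = 70 − 68.5 = 1.5
x=25: ŷ = 10.5 + 2.9·25 = 83; e = 81.5 − 83 = -1.5
x=30: ŷ = 10.5 + 2.9·30 = 97.5; e = 96.5 − 97.5 = -1
x=35: ŷ = 10.5 + 2.9·35 = 112; e = 112.5 − 112 = 0.5
x=40: ŷ = 10.5 + 2.9·40 = 126.5; e = 127 − 126.5 = 0.5
SSE = 2.25 + 2.25 + 1 + 0.25 + 0.25 = 6
s = √(6/3) = √2 ≈ 1.41

s = 1.41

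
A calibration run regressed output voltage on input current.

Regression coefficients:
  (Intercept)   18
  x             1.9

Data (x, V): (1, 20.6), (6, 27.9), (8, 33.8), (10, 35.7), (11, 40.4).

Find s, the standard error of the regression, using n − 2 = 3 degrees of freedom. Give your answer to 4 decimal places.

x=1: ŷ = 18 + 1.9·1 = 19.9; r = 20.6 − 19.9 = 0.7
x=6: ŷ = 18 + 1.9·6 = 29.4; r = 27.9 − 29.4 = -1.5
x=8: ŷ = 18 + 1.9·8 = 33.2; r = 33.8 − 33.2 = 0.6
x=10: ŷ = 18 + 1.9·10 = 37; r = 35.7 − 37 = -1.3
x=11: ŷ = 18 + 1.9·11 = 38.9; r = 40.4 − 38.9 = 1.5
SSE = 0.49 + 2.25 + 0.36 + 1.69 + 2.25 = 7.04
s = √(7.04/3) = √2.34667 ≈ 1.5319

s = 1.5319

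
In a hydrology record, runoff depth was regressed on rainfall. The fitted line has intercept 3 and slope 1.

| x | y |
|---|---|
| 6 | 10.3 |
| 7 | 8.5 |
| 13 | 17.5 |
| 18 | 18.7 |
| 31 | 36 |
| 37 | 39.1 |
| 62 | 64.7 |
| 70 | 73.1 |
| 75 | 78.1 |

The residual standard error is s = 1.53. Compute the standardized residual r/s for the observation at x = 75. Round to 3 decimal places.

0.065

ŷ = 3 + 75 = 78
r = 78.1 − 78 = 0.1
r/s = 0.1 / 1.53 = 0.065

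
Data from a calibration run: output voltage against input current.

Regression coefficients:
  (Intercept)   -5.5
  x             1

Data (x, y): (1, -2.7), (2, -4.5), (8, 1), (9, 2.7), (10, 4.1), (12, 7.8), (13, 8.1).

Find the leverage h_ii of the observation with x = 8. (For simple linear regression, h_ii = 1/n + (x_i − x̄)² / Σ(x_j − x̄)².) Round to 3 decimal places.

x̄ = (1 + 2 + 8 + 9 + 10 + 12 + 13)/7 = 7.85714
Σ(x − x̄)² = 47.0204 + 34.3061 + 0.0204082 + 1.30612 + 4.59184 + 17.1633 + 26.449 = 130.857
h = 1/7 + (0.142857)²/130.857 = 0.142857 + 0.000155958 = 0.143

h = 0.143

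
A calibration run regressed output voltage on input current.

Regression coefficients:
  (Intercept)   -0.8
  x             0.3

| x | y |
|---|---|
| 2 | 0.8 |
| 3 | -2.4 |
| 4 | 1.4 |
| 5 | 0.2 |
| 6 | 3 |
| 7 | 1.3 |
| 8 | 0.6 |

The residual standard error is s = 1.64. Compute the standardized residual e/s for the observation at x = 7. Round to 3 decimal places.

0.000

ŷ = -0.8 + 0.3·7 = 1.3
e = 1.3 − 1.3 = 0
e/s = 0 / 1.64 = 0.000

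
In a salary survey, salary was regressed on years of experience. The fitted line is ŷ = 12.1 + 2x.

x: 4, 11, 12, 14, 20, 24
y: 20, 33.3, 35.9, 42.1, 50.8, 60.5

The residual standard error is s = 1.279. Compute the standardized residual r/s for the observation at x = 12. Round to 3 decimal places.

ŷ = 12.1 + 2·12 = 36.1
r = 35.9 − 36.1 = -0.2
r/s = -0.2 / 1.279 = -0.156

-0.156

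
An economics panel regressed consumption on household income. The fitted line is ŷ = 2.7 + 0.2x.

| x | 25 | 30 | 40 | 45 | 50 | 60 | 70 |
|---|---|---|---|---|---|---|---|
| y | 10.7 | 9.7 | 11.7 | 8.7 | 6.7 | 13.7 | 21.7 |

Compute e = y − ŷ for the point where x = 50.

ŷ = 2.7 + 0.2·50 = 12.7
e = 6.7 − 12.7 = -6

e = -6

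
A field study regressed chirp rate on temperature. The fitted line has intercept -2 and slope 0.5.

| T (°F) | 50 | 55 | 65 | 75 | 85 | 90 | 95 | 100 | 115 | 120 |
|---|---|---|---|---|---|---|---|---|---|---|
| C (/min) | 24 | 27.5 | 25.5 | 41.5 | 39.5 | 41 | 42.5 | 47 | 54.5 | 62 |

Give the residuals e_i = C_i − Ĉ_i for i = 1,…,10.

T=50: Ĉ = -2 + 0.5·50 = 23; e = 24 − 23 = 1
T=55: Ĉ = -2 + 0.5·55 = 25.5; e = 27.5 − 25.5 = 2
T=65: Ĉ = -2 + 0.5·65 = 30.5; e = 25.5 − 30.5 = -5
T=75: Ĉ = -2 + 0.5·75 = 35.5; e = 41.5 − 35.5 = 6
T=85: Ĉ = -2 + 0.5·85 = 40.5; e = 39.5 − 40.5 = -1
T=90: Ĉ = -2 + 0.5·90 = 43; e = 41 − 43 = -2
T=95: Ĉ = -2 + 0.5·95 = 45.5; e = 42.5 − 45.5 = -3
T=100: Ĉ = -2 + 0.5·100 = 48; e = 47 − 48 = -1
T=115: Ĉ = -2 + 0.5·115 = 55.5; e = 54.5 − 55.5 = -1
T=120: Ĉ = -2 + 0.5·120 = 58; e = 62 − 58 = 4

1, 2, -5, 6, -1, -2, -3, -1, -1, 4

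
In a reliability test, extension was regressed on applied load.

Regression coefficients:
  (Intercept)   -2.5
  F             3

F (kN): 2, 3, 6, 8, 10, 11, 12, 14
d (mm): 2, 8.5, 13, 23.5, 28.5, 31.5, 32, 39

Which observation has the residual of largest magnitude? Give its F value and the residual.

F=2: d̂ = -2.5 + 3·2 = 3.5; r = 2 − 3.5 = -1.5
F=3: d̂ = -2.5 + 3·3 = 6.5; r = 8.5 − 6.5 = 2
F=6: d̂ = -2.5 + 3·6 = 15.5; r = 13 − 15.5 = -2.5
F=8: d̂ = -2.5 + 3·8 = 21.5; r = 23.5 − 21.5 = 2
F=10: d̂ = -2.5 + 3·10 = 27.5; r = 28.5 − 27.5 = 1
F=11: d̂ = -2.5 + 3·11 = 30.5; r = 31.5 − 30.5 = 1
F=12: d̂ = -2.5 + 3·12 = 33.5; r = 32 − 33.5 = -1.5
F=14: d̂ = -2.5 + 3·14 = 39.5; r = 39 − 39.5 = -0.5
Largest |r| is 2.5 at F = 6, residual -2.5.

F = 6, r = -2.5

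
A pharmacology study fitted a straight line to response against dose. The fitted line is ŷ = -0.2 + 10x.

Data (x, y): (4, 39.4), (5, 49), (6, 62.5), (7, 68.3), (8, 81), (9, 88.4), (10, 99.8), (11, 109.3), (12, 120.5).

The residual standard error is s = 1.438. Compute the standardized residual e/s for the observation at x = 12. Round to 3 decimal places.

ŷ = -0.2 + 10·12 = 119.8
e = 120.5 − 119.8 = 0.7
e/s = 0.7 / 1.438 = 0.487

0.487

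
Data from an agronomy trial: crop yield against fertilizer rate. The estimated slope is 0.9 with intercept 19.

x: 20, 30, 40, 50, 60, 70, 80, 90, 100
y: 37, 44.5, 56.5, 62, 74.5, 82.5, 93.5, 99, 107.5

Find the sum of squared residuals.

SSE = 20.5

x=20: ŷ = 19 + 0.9·20 = 37; e = 37 − 37 = 0
x=30: ŷ = 19 + 0.9·30 = 46; e = 44.5 − 46 = -1.5
x=40: ŷ = 19 + 0.9·40 = 55; e = 56.5 − 55 = 1.5
x=50: ŷ = 19 + 0.9·50 = 64; e = 62 − 64 = -2
x=60: ŷ = 19 + 0.9·60 = 73; e = 74.5 − 73 = 1.5
x=70: ŷ = 19 + 0.9·70 = 82; e = 82.5 − 82 = 0.5
x=80: ŷ = 19 + 0.9·80 = 91; e = 93.5 − 91 = 2.5
x=90: ŷ = 19 + 0.9·90 = 100; e = 99 − 100 = -1
x=100: ŷ = 19 + 0.9·100 = 109; e = 107.5 − 109 = -1.5
SSE = 0 + 2.25 + 2.25 + 4 + 2.25 + 0.25 + 6.25 + 1 + 2.25 = 20.5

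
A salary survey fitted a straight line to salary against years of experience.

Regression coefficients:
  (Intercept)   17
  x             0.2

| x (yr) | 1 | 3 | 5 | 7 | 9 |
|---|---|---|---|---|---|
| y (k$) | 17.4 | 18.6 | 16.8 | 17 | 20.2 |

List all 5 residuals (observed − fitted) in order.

x=1: ŷ = 17 + 0.2·1 = 17.2; r = 17.4 − 17.2 = 0.2
x=3: ŷ = 17 + 0.2·3 = 17.6; r = 18.6 − 17.6 = 1
x=5: ŷ = 17 + 0.2·5 = 18; r = 16.8 − 18 = -1.2
x=7: ŷ = 17 + 0.2·7 = 18.4; r = 17 − 18.4 = -1.4
x=9: ŷ = 17 + 0.2·9 = 18.8; r = 20.2 − 18.8 = 1.4

0.2, 1, -1.2, -1.4, 1.4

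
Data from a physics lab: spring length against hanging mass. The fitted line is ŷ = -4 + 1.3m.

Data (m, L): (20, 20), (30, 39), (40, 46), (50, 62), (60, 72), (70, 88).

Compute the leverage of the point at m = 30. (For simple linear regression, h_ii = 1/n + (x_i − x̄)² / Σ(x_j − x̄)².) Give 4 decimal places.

m̄ = (20 + 30 + 40 + 50 + 60 + 70)/6 = 45
Σ(m − m̄)² = 625 + 225 + 25 + 25 + 225 + 625 = 1750
h = 1/6 + (-15)²/1750 = 0.166667 + 0.128571 = 0.2952

h = 0.2952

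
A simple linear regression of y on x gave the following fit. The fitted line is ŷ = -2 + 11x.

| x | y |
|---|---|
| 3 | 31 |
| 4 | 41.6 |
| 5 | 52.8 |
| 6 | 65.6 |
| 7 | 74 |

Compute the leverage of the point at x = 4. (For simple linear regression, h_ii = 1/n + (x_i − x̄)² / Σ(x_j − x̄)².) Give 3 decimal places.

x̄ = (3 + 4 + 5 + 6 + 7)/5 = 5
Σ(x − x̄)² = 4 + 1 + 0 + 1 + 4 = 10
h = 1/5 + (-1)²/10 = 0.2 + 0.1 = 0.300

h = 0.300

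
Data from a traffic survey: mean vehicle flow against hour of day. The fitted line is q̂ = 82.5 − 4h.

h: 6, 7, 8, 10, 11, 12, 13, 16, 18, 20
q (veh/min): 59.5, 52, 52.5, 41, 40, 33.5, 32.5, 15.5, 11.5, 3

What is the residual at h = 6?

q̂ = 82.5 − 4·6 = 58.5
r = 59.5 − 58.5 = 1

r = 1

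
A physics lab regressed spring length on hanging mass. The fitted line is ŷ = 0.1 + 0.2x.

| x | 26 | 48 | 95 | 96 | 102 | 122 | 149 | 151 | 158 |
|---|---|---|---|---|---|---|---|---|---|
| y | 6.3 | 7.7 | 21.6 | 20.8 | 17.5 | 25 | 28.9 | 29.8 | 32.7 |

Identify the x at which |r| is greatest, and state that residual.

x = 102, r = -3

x=26: ŷ = 0.1 + 0.2·26 = 5.3; r = 6.3 − 5.3 = 1
x=48: ŷ = 0.1 + 0.2·48 = 9.7; r = 7.7 − 9.7 = -2
x=95: ŷ = 0.1 + 0.2·95 = 19.1; r = 21.6 − 19.1 = 2.5
x=96: ŷ = 0.1 + 0.2·96 = 19.3; r = 20.8 − 19.3 = 1.5
x=102: ŷ = 0.1 + 0.2·102 = 20.5; r = 17.5 − 20.5 = -3
x=122: ŷ = 0.1 + 0.2·122 = 24.5; r = 25 − 24.5 = 0.5
x=149: ŷ = 0.1 + 0.2·149 = 29.9; r = 28.9 − 29.9 = -1
x=151: ŷ = 0.1 + 0.2·151 = 30.3; r = 29.8 − 30.3 = -0.5
x=158: ŷ = 0.1 + 0.2·158 = 31.7; r = 32.7 − 31.7 = 1
Largest |r| is 3 at x = 102, residual -3.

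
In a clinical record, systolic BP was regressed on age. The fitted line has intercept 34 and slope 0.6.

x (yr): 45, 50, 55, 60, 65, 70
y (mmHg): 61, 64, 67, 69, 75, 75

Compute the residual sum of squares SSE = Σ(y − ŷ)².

x=45: ŷ = 34 + 0.6·45 = 61; r = 61 − 61 = 0
x=50: ŷ = 34 + 0.6·50 = 64; r = 64 − 64 = 0
x=55: ŷ = 34 + 0.6·55 = 67; r = 67 − 67 = 0
x=60: ŷ = 34 + 0.6·60 = 70; r = 69 − 70 = -1
x=65: ŷ = 34 + 0.6·65 = 73; r = 75 − 73 = 2
x=70: ŷ = 34 + 0.6·70 = 76; r = 75 − 76 = -1
SSE = 0 + 0 + 0 + 1 + 4 + 1 = 6

SSE = 6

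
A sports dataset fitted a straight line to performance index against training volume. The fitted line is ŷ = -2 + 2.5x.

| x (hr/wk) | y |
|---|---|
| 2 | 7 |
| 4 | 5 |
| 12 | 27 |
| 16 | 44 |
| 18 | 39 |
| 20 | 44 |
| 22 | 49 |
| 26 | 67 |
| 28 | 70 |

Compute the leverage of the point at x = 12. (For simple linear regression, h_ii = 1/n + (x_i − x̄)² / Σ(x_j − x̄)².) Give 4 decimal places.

h = 0.1413

x̄ = (2 + 4 + 12 + 16 + 18 + 20 + 22 + 26 + 28)/9 = 16.4444
Σ(x − x̄)² = 208.642 + 154.864 + 19.7531 + 0.197531 + 2.41975 + 12.642 + 30.8642 + 91.3086 + 133.531 = 654.222
h = 1/9 + (-4.44444)²/654.222 = 0.111111 + 0.0301932 = 0.1413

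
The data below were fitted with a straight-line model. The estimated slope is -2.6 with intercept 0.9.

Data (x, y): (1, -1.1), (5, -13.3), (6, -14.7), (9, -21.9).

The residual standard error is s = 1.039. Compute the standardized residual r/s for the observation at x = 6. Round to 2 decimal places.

0.00

ŷ = 0.9 − 2.6·6 = -14.7
r = -14.7 − (-14.7) = 0
r/s = 0 / 1.039 = 0.00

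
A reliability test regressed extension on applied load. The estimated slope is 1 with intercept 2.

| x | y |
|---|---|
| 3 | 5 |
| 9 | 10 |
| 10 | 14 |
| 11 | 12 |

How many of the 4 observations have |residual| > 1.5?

1

x=3: ŷ = 2 + 3 = 5; e = 5 − 5 = 0
x=9: ŷ = 2 + 9 = 11; e = 10 − 11 = -1
x=10: ŷ = 2 + 10 = 12; e = 14 − 12 = 2
x=11: ŷ = 2 + 11 = 13; e = 12 − 13 = -1
|e| > 1.5: x=10 (|e|=2) → 1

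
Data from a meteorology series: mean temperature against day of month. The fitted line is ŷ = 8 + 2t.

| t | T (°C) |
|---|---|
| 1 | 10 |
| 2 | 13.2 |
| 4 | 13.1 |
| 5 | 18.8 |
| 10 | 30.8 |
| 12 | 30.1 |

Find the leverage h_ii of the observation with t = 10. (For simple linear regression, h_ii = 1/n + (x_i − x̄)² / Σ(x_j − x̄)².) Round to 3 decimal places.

t̄ = (1 + 2 + 4 + 5 + 10 + 12)/6 = 5.66667
Σ(t − t̄)² = 21.7778 + 13.4444 + 2.77778 + 0.444444 + 18.7778 + 40.1111 = 97.3333
h = 1/6 + (4.33333)²/97.3333 = 0.166667 + 0.192922 = 0.360

h = 0.360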